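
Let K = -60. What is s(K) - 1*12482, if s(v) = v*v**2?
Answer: -228482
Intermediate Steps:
s(v) = v**3
s(K) - 1*12482 = (-60)**3 - 1*12482 = -216000 - 12482 = -228482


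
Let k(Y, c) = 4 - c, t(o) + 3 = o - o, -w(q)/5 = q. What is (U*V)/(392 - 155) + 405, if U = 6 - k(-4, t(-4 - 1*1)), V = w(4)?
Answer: 96005/237 ≈ 405.08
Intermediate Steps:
w(q) = -5*q
V = -20 (V = -5*4 = -20)
t(o) = -3 (t(o) = -3 + (o - o) = -3 + 0 = -3)
U = -1 (U = 6 - (4 - 1*(-3)) = 6 - (4 + 3) = 6 - 1*7 = 6 - 7 = -1)
(U*V)/(392 - 155) + 405 = (-1*(-20))/(392 - 155) + 405 = 20/237 + 405 = 96005/237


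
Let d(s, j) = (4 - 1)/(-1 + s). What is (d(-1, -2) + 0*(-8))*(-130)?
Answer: 195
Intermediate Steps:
d(s, j) = 3/(-1 + s)
(d(-1, -2) + 0*(-8))*(-130) = (3/(-1 - 1) + 0*(-8))*(-130) = (3/(-2) + 0)*(-130) = (3*(-½) + 0)*(-130) = (-3/2 + 0)*(-130) = -3/2*(-130) = 195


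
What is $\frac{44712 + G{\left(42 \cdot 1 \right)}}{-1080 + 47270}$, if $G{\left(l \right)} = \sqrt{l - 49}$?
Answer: $\frac{22356}{23095} + \frac{i \sqrt{7}}{46190} \approx 0.968 + 5.728 \cdot 10^{-5} i$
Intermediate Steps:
$G{\left(l \right)} = \sqrt{-49 + l}$
$\frac{44712 + G{\left(42 \cdot 1 \right)}}{-1080 + 47270} = \frac{44712 + \sqrt{-49 + 42 \cdot 1}}{-1080 + 47270} = \frac{44712 + \sqrt{-49 + 42}}{46190} = \left(44712 + \sqrt{-7}\right) \frac{1}{46190} = \left(44712 + i \sqrt{7}\right) \frac{1}{46190} = \frac{22356}{23095} + \frac{i \sqrt{7}}{46190}$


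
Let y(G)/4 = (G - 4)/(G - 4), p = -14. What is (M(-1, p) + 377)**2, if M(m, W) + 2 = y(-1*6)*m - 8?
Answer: 131769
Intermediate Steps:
y(G) = 4 (y(G) = 4*((G - 4)/(G - 4)) = 4*((-4 + G)/(-4 + G)) = 4*1 = 4)
M(m, W) = -10 + 4*m (M(m, W) = -2 + (4*m - 8) = -2 + (-8 + 4*m) = -10 + 4*m)
(M(-1, p) + 377)**2 = ((-10 + 4*(-1)) + 377)**2 = ((-10 - 4) + 377)**2 = (-14 + 377)**2 = 363**2 = 131769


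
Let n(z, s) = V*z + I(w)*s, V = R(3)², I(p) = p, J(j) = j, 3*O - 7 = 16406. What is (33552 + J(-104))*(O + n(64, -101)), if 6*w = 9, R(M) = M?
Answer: 197192684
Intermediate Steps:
O = 5471 (O = 7/3 + (⅓)*16406 = 7/3 + 16406/3 = 5471)
w = 3/2 (w = (⅙)*9 = 3/2 ≈ 1.5000)
V = 9 (V = 3² = 9)
n(z, s) = 9*z + 3*s/2
(33552 + J(-104))*(O + n(64, -101)) = (33552 - 104)*(5471 + (9*64 + (3/2)*(-101))) = 33448*(5471 + (576 - 303/2)) = 33448*(5471 + 849/2) = 33448*(11791/2) = 197192684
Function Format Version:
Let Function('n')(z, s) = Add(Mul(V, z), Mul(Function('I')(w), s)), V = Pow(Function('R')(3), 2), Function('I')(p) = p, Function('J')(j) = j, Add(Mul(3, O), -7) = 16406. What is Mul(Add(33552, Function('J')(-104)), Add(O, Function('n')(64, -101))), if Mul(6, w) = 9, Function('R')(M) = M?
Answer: 197192684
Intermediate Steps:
O = 5471 (O = Add(Rational(7, 3), Mul(Rational(1, 3), 16406)) = Add(Rational(7, 3), Rational(16406, 3)) = 5471)
w = Rational(3, 2) (w = Mul(Rational(1, 6), 9) = Rational(3, 2) ≈ 1.5000)
V = 9 (V = Pow(3, 2) = 9)
Function('n')(z, s) = Add(Mul(9, z), Mul(Rational(3, 2), s))
Mul(Add(33552, Function('J')(-104)), Add(O, Function('n')(64, -101))) = Mul(Add(33552, -104), Add(5471, Add(Mul(9, 64), Mul(Rational(3, 2), -101)))) = Mul(33448, Add(5471, Add(576, Rational(-303, 2)))) = Mul(33448, Add(5471, Rational(849, 2))) = Mul(33448, Rational(11791, 2)) = 197192684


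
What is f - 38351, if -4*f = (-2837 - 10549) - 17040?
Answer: -61489/2 ≈ -30745.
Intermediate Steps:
f = 15213/2 (f = -((-2837 - 10549) - 17040)/4 = -(-13386 - 17040)/4 = -1/4*(-30426) = 15213/2 ≈ 7606.5)
f - 38351 = 15213/2 - 38351 = -61489/2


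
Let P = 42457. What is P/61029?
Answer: 42457/61029 ≈ 0.69569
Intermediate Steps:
P/61029 = 42457/61029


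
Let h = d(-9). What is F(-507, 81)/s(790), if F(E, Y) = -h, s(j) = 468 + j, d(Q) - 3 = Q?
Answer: 3/629 ≈ 0.0047695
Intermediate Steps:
d(Q) = 3 + Q
h = -6 (h = 3 - 9 = -6)
F(E, Y) = 6 (F(E, Y) = -1*(-6) = 6)
F(-507, 81)/s(790) = 6/(468 + 790) = 6/1258 = 6*(1/1258) = 3/629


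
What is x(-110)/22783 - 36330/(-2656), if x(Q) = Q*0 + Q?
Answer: 413707115/30255824 ≈ 13.674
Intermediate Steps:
x(Q) = Q (x(Q) = 0 + Q = Q)
x(-110)/22783 - 36330/(-2656) = -110/22783 - 36330/(-2656) = -110*1/22783 - 36330*(-1/2656) = -110/22783 + 18165/1328 = 413707115/30255824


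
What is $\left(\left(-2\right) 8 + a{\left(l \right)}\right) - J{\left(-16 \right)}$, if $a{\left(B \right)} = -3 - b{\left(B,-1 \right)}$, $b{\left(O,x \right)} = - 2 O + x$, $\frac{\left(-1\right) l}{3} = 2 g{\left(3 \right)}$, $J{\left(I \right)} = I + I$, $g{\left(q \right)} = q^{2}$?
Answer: $-94$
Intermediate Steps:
$J{\left(I \right)} = 2 I$
$l = -54$ ($l = - 3 \cdot 2 \cdot 3^{2} = - 3 \cdot 2 \cdot 9 = \left(-3\right) 18 = -54$)
$b{\left(O,x \right)} = x - 2 O$
$a{\left(B \right)} = -2 + 2 B$ ($a{\left(B \right)} = -3 - \left(-1 - 2 B\right) = -3 + \left(1 + 2 B\right) = -2 + 2 B$)
$\left(\left(-2\right) 8 + a{\left(l \right)}\right) - J{\left(-16 \right)} = \left(\left(-2\right) 8 + \left(-2 + 2 \left(-54\right)\right)\right) - 2 \left(-16\right) = \left(-16 - 110\right) - -32 = \left(-16 - 110\right) + 32 = -126 + 32 = -94$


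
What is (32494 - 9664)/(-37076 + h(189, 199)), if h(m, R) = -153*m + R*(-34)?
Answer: -7610/24253 ≈ -0.31378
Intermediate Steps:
h(m, R) = -153*m - 34*R
(32494 - 9664)/(-37076 + h(189, 199)) = (32494 - 9664)/(-37076 + (-153*189 - 34*199)) = 22830/(-37076 + (-28917 - 6766)) = 22830/(-37076 - 35683) = 22830/(-72759) = 22830*(-1/72759) = -7610/24253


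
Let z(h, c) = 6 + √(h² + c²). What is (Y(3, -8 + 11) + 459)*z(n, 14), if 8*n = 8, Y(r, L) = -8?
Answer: 2706 + 451*√197 ≈ 9036.1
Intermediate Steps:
n = 1 (n = (⅛)*8 = 1)
z(h, c) = 6 + √(c² + h²)
(Y(3, -8 + 11) + 459)*z(n, 14) = (-8 + 459)*(6 + √(14² + 1²)) = 451*(6 + √(196 + 1)) = 451*(6 + √197) = 2706 + 451*√197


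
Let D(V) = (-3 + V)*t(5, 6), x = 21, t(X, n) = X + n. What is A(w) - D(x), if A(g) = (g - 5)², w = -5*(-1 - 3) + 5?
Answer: 202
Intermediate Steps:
D(V) = -33 + 11*V (D(V) = (-3 + V)*(5 + 6) = (-3 + V)*11 = -33 + 11*V)
w = 25 (w = -5*(-4) + 5 = 20 + 5 = 25)
A(g) = (-5 + g)²
A(w) - D(x) = (-5 + 25)² - (-33 + 11*21) = 20² - (-33 + 231) = 400 - 1*198 = 400 - 198 = 202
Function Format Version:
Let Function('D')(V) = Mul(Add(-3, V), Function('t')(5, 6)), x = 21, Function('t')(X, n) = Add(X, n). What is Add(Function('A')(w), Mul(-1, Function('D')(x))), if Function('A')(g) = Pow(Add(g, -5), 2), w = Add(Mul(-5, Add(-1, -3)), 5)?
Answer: 202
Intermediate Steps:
Function('D')(V) = Add(-33, Mul(11, V)) (Function('D')(V) = Mul(Add(-3, V), Add(5, 6)) = Mul(Add(-3, V), 11) = Add(-33, Mul(11, V)))
w = 25 (w = Add(Mul(-5, -4), 5) = Add(20, 5) = 25)
Function('A')(g) = Pow(Add(-5, g), 2)
Add(Function('A')(w), Mul(-1, Function('D')(x))) = Add(Pow(Add(-5, 25), 2), Mul(-1, Add(-33, Mul(11, 21)))) = Add(Pow(20, 2), Mul(-1, Add(-33, 231))) = Add(400, Mul(-1, 198)) = Add(400, -198) = 202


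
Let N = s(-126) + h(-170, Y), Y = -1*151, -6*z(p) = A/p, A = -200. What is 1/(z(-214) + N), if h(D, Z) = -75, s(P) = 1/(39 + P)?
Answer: -3103/233244 ≈ -0.013304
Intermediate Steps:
z(p) = 100/(3*p) (z(p) = -(-100)/(3*p) = 100/(3*p))
Y = -151
N = -6526/87 (N = 1/(39 - 126) - 75 = 1/(-87) - 75 = -1/87 - 75 = -6526/87 ≈ -75.011)
1/(z(-214) + N) = 1/((100/3)/(-214) - 6526/87) = 1/((100/3)*(-1/214) - 6526/87) = 1/(-50/321 - 6526/87) = 1/(-233244/3103) = -3103/233244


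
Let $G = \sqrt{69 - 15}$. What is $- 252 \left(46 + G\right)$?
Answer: $-11592 - 756 \sqrt{6} \approx -13444.0$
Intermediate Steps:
$G = 3 \sqrt{6}$ ($G = \sqrt{54} = 3 \sqrt{6} \approx 7.3485$)
$- 252 \left(46 + G\right) = - 252 \left(46 + 3 \sqrt{6}\right) = -11592 - 756 \sqrt{6}$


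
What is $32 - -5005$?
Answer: $5037$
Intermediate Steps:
$32 - -5005 = 32 + 5005 = 5037$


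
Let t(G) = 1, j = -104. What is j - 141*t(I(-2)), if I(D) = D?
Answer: -245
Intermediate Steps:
j - 141*t(I(-2)) = -104 - 141*1 = -104 - 141 = -245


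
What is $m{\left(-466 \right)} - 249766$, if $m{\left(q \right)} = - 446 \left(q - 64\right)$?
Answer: $-13386$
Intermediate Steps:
$m{\left(q \right)} = 28544 - 446 q$ ($m{\left(q \right)} = - 446 \left(-64 + q\right) = 28544 - 446 q$)
$m{\left(-466 \right)} - 249766 = \left(28544 - -207836\right) - 249766 = \left(28544 + 207836\right) - 249766 = 236380 - 249766 = -13386$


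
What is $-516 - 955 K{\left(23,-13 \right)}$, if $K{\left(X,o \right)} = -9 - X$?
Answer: $30044$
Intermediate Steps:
$-516 - 955 K{\left(23,-13 \right)} = -516 - 955 \left(-9 - 23\right) = -516 - -30560 = -516 + 30560 = 30044$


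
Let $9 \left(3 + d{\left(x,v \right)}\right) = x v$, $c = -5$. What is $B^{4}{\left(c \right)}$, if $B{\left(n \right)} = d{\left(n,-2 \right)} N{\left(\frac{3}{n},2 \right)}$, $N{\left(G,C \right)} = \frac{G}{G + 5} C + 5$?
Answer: $\frac{610673479936}{96059601} \approx 6357.2$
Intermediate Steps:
$N{\left(G,C \right)} = 5 + \frac{C G}{5 + G}$ ($N{\left(G,C \right)} = \frac{G}{5 + G} C + 5 = \frac{C G}{5 + G} + 5 = 5 + \frac{C G}{5 + G}$)
$d{\left(x,v \right)} = -3 + \frac{v x}{9}$ ($d{\left(x,v \right)} = -3 + \frac{x v}{9} = -3 + \frac{v x}{9}$)
$B{\left(n \right)} = \frac{\left(-3 - \frac{2 n}{9}\right) \left(25 + \frac{21}{n}\right)}{5 + \frac{3}{n}}$ ($B{\left(n \right)} = \left(-3 + \frac{1}{9} \left(-2\right) n\right) \frac{25 + 5 \frac{3}{n} + 2 \frac{3}{n}}{5 + \frac{3}{n}} = \left(-3 - \frac{2 n}{9}\right) \frac{25 + \frac{15}{n} + \frac{6}{n}}{5 + \frac{3}{n}} = \left(-3 - \frac{2 n}{9}\right) \frac{25 + \frac{21}{n}}{5 + \frac{3}{n}} = \frac{\left(-3 - \frac{2 n}{9}\right) \left(25 + \frac{21}{n}\right)}{5 + \frac{3}{n}}$)
$B^{4}{\left(c \right)} = \left(- \frac{\left(21 + 25 \left(-5\right)\right) \left(27 + 2 \left(-5\right)\right)}{27 + 45 \left(-5\right)}\right)^{4} = \left(- \frac{\left(21 - 125\right) \left(27 - 10\right)}{27 - 225}\right)^{4} = \left(\left(-1\right) \frac{1}{-198} \left(-104\right) 17\right)^{4} = \left(\left(-1\right) \left(- \frac{1}{198}\right) \left(-104\right) 17\right)^{4} = \left(- \frac{884}{99}\right)^{4} = \frac{610673479936}{96059601}$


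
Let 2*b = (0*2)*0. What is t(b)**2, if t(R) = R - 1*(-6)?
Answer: 36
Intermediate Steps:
b = 0 (b = ((0*2)*0)/2 = (0*0)/2 = (1/2)*0 = 0)
t(R) = 6 + R (t(R) = R + 6 = 6 + R)
t(b)**2 = (6 + 0)**2 = 6**2 = 36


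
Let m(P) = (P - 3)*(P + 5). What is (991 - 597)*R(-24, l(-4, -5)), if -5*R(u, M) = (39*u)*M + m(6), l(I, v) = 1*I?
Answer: -1488138/5 ≈ -2.9763e+5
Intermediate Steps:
l(I, v) = I
m(P) = (-3 + P)*(5 + P)
R(u, M) = -33/5 - 39*M*u/5 (R(u, M) = -((39*u)*M + (-15 + 6² + 2*6))/5 = -(39*M*u + (-15 + 36 + 12))/5 = -(39*M*u + 33)/5 = -(33 + 39*M*u)/5 = -33/5 - 39*M*u/5)
(991 - 597)*R(-24, l(-4, -5)) = (991 - 597)*(-33/5 - 39/5*(-4)*(-24)) = 394*(-33/5 - 3744/5) = 394*(-3777/5) = -1488138/5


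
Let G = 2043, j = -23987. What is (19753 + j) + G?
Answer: -2191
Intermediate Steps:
(19753 + j) + G = (19753 - 23987) + 2043 = -4234 + 2043 = -2191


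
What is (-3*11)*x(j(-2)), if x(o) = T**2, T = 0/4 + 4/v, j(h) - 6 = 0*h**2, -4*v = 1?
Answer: -8448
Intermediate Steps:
v = -1/4 (v = -1/4*1 = -1/4 ≈ -0.25000)
j(h) = 6 (j(h) = 6 + 0*h**2 = 6 + 0 = 6)
T = -16 (T = 0/4 + 4/(-1/4) = 0*(1/4) + 4*(-4) = 0 - 16 = -16)
x(o) = 256 (x(o) = (-16)**2 = 256)
(-3*11)*x(j(-2)) = -3*11*256 = -33*256 = -8448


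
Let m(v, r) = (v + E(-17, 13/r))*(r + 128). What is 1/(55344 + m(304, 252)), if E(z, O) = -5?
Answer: 1/168964 ≈ 5.9184e-6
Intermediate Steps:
m(v, r) = (-5 + v)*(128 + r) (m(v, r) = (v - 5)*(r + 128) = (-5 + v)*(128 + r))
1/(55344 + m(304, 252)) = 1/(55344 + (-640 - 5*252 + 128*304 + 252*304)) = 1/(55344 + (-640 - 1260 + 38912 + 76608)) = 1/(55344 + 113620) = 1/168964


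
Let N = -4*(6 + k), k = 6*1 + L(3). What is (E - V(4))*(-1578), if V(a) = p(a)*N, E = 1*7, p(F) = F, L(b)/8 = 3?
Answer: -919974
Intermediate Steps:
L(b) = 24 (L(b) = 8*3 = 24)
k = 30 (k = 6*1 + 24 = 6 + 24 = 30)
E = 7
N = -144 (N = -4*(6 + 30) = -4*36 = -144)
V(a) = -144*a (V(a) = a*(-144) = -144*a)
(E - V(4))*(-1578) = (7 - (-144)*4)*(-1578) = (7 - 1*(-576))*(-1578) = (7 + 576)*(-1578) = 583*(-1578) = -919974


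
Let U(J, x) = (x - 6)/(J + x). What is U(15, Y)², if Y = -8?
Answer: 4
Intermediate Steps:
U(J, x) = (-6 + x)/(J + x)
U(15, Y)² = ((-6 - 8)/(15 - 8))² = (-14/7)² = ((⅐)*(-14))² = (-2)² = 4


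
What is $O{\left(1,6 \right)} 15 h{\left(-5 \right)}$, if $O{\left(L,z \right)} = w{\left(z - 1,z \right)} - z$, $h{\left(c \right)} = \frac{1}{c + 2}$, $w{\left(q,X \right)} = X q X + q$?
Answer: $-895$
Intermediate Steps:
$w{\left(q,X \right)} = q + q X^{2}$ ($w{\left(q,X \right)} = q X^{2} + q = q + q X^{2}$)
$h{\left(c \right)} = \frac{1}{2 + c}$
$O{\left(L,z \right)} = - z + \left(1 + z^{2}\right) \left(-1 + z\right)$ ($O{\left(L,z \right)} = \left(z - 1\right) \left(1 + z^{2}\right) - z = \left(-1 + z\right) \left(1 + z^{2}\right) - z = \left(1 + z^{2}\right) \left(-1 + z\right) - z = - z + \left(1 + z^{2}\right) \left(-1 + z\right)$)
$O{\left(1,6 \right)} 15 h{\left(-5 \right)} = \frac{\left(-1 + 6^{3} - 6^{2}\right) 15}{2 - 5} = \frac{\left(-1 + 216 - 36\right) 15}{-3} = \left(-1 + 216 - 36\right) 15 \left(- \frac{1}{3}\right) = 179 \cdot 15 \left(- \frac{1}{3}\right) = 2685 \left(- \frac{1}{3}\right) = -895$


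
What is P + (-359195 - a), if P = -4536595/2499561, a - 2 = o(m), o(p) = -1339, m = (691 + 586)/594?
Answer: -894492436933/2499561 ≈ -3.5786e+5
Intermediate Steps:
m = 1277/594 (m = 1277*(1/594) = 1277/594 ≈ 2.1498)
a = -1337 (a = 2 - 1339 = -1337)
P = -4536595/2499561 (P = -4536595*1/2499561 = -4536595/2499561 ≈ -1.8150)
P + (-359195 - a) = -4536595/2499561 + (-359195 - 1*(-1337)) = -4536595/2499561 + (-359195 + 1337) = -4536595/2499561 - 357858 = -894492436933/2499561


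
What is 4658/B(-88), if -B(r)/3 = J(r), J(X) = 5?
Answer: -4658/15 ≈ -310.53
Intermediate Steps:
B(r) = -15 (B(r) = -3*5 = -15)
4658/B(-88) = 4658/(-15) = 4658*(-1/15) = -4658/15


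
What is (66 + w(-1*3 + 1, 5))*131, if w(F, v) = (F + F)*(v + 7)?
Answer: 2358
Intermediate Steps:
w(F, v) = 2*F*(7 + v) (w(F, v) = (2*F)*(7 + v) = 2*F*(7 + v))
(66 + w(-1*3 + 1, 5))*131 = (66 + 2*(-1*3 + 1)*(7 + 5))*131 = (66 + 2*(-3 + 1)*12)*131 = (66 + 2*(-2)*12)*131 = (66 - 48)*131 = 18*131 = 2358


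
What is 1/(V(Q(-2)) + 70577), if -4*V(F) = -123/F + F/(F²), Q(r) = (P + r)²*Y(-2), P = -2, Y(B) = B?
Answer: 64/4516867 ≈ 1.4169e-5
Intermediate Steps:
Q(r) = -2*(-2 + r)² (Q(r) = (-2 + r)²*(-2) = -2*(-2 + r)²)
V(F) = 61/(2*F) (V(F) = -(-123/F + F/(F²))/4 = -(-123/F + F/F²)/4 = -(-123/F + 1/F)/4 = -(-61)/(2*F) = 61/(2*F))
1/(V(Q(-2)) + 70577) = 1/(61/(2*((-2*(-2 - 2)²))) + 70577) = 1/(61/(2*((-2*(-4)²))) + 70577) = 1/(61/(2*((-2*16))) + 70577) = 1/((61/2)/(-32) + 70577) = 1/((61/2)*(-1/32) + 70577) = 1/(-61/64 + 70577) = 1/(4516867/64) = 64/4516867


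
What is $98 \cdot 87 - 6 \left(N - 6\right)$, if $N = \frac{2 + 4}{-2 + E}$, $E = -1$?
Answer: $8574$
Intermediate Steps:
$N = -2$ ($N = \frac{2 + 4}{-2 - 1} = \frac{6}{-3} = 6 \left(- \frac{1}{3}\right) = -2$)
$98 \cdot 87 - 6 \left(N - 6\right) = 98 \cdot 87 - 6 \left(-2 - 6\right) = 8526 - -48 = 8526 + 48 = 8574$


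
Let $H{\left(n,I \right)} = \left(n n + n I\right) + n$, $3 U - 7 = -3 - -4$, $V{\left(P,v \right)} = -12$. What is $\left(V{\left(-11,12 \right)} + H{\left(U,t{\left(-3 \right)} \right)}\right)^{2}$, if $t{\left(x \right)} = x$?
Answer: $\frac{8464}{81} \approx 104.49$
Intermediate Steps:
$U = \frac{8}{3}$ ($U = \frac{7}{3} + \frac{-3 - -4}{3} = \frac{7}{3} + \frac{-3 + 4}{3} = \frac{7}{3} + \frac{1}{3} \cdot 1 = \frac{7}{3} + \frac{1}{3} = \frac{8}{3} \approx 2.6667$)
$H{\left(n,I \right)} = n + n^{2} + I n$ ($H{\left(n,I \right)} = \left(n^{2} + I n\right) + n = n + n^{2} + I n$)
$\left(V{\left(-11,12 \right)} + H{\left(U,t{\left(-3 \right)} \right)}\right)^{2} = \left(-12 + \frac{8 \left(1 - 3 + \frac{8}{3}\right)}{3}\right)^{2} = \left(-12 + \frac{8}{3} \cdot \frac{2}{3}\right)^{2} = \left(-12 + \frac{16}{9}\right)^{2} = \left(- \frac{92}{9}\right)^{2} = \frac{8464}{81}$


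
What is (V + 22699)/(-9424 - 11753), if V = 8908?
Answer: -31607/21177 ≈ -1.4925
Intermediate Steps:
(V + 22699)/(-9424 - 11753) = (8908 + 22699)/(-9424 - 11753) = 31607/(-21177) = 31607*(-1/21177) = -31607/21177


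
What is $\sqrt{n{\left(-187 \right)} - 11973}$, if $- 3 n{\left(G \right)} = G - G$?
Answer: $i \sqrt{11973} \approx 109.42 i$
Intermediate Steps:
$n{\left(G \right)} = 0$ ($n{\left(G \right)} = - \frac{G - G}{3} = \left(- \frac{1}{3}\right) 0 = 0$)
$\sqrt{n{\left(-187 \right)} - 11973} = \sqrt{0 - 11973} = \sqrt{-11973} = i \sqrt{11973}$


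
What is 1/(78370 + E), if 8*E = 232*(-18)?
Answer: 1/77848 ≈ 1.2846e-5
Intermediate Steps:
E = -522 (E = (232*(-18))/8 = (1/8)*(-4176) = -522)
1/(78370 + E) = 1/(78370 - 522) = 1/77848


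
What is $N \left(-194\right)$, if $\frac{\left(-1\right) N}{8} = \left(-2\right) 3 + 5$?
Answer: $-1552$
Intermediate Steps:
$N = 8$ ($N = - 8 \left(\left(-2\right) 3 + 5\right) = - 8 \left(-6 + 5\right) = \left(-8\right) \left(-1\right) = 8$)
$N \left(-194\right) = 8 \left(-194\right) = -1552$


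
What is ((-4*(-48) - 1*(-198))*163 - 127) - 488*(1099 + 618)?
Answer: -774453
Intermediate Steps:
((-4*(-48) - 1*(-198))*163 - 127) - 488*(1099 + 618) = ((192 + 198)*163 - 127) - 488*1717 = (390*163 - 127) - 1*837896 = (63570 - 127) - 837896 = 63443 - 837896 = -774453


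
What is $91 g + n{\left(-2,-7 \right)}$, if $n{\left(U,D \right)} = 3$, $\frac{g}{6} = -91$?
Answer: $-49683$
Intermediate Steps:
$g = -546$ ($g = 6 \left(-91\right) = -546$)
$91 g + n{\left(-2,-7 \right)} = 91 \left(-546\right) + 3 = -49686 + 3 = -49683$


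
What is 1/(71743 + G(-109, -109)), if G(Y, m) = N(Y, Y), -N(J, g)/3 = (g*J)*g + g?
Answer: 1/3957157 ≈ 2.5271e-7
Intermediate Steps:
N(J, g) = -3*g - 3*J*g² (N(J, g) = -3*((g*J)*g + g) = -3*((J*g)*g + g) = -3*(J*g² + g) = -3*(g + J*g²) = -3*g - 3*J*g²)
G(Y, m) = -3*Y*(1 + Y²) (G(Y, m) = -3*Y*(1 + Y*Y) = -3*Y*(1 + Y²))
1/(71743 + G(-109, -109)) = 1/(71743 - 3*(-109)*(1 + (-109)²)) = 1/(71743 - 3*(-109)*(1 + 11881)) = 1/(71743 - 3*(-109)*11882) = 1/(71743 + 3885414) = 1/3957157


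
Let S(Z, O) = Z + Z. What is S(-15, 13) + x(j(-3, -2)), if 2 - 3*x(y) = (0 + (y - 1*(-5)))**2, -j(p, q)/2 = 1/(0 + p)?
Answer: -1081/27 ≈ -40.037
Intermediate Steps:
S(Z, O) = 2*Z
j(p, q) = -2/p (j(p, q) = -2/(0 + p) = -2/p)
x(y) = 2/3 - (5 + y)**2/3 (x(y) = 2/3 - (0 + (y - 1*(-5)))**2/3 = 2/3 - (0 + (y + 5))**2/3 = 2/3 - (0 + (5 + y))**2/3 = 2/3 - (5 + y)**2/3)
S(-15, 13) + x(j(-3, -2)) = 2*(-15) + (2/3 - (5 - 2/(-3))**2/3) = -30 + (2/3 - (5 - 2*(-1/3))**2/3) = -30 + (2/3 - (5 + 2/3)**2/3) = -30 + (2/3 - (17/3)**2/3) = -30 + (2/3 - 1/3*289/9) = -30 + (2/3 - 289/27) = -30 - 271/27 = -1081/27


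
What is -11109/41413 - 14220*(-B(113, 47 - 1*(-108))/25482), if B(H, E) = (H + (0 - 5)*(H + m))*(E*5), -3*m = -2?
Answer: -1117262142433/5673581 ≈ -1.9692e+5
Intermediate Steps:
m = ⅔ (m = -⅓*(-2) = ⅔ ≈ 0.66667)
B(H, E) = 5*E*(-10/3 - 4*H) (B(H, E) = (H + (0 - 5)*(H + ⅔))*(E*5) = (H - 5*(⅔ + H))*(5*E) = (H + (-10/3 - 5*H))*(5*E) = (-10/3 - 4*H)*(5*E) = 5*E*(-10/3 - 4*H))
-11109/41413 - 14220*(-B(113, 47 - 1*(-108))/25482) = -11109/41413 - 14220*5*(5 + 6*113)*(47 - 1*(-108))/38223 = -11109*1/41413 - 14220*5*(5 + 678)*(47 + 108)/38223 = -11109/41413 - 14220/((-25482/((-10/3*155*683)))) = -11109/41413 - 14220/((-25482/(-1058650/3))) = -11109/41413 - 14220/((-25482*(-3/1058650))) = -11109/41413 - 14220/1233/17075 = -11109/41413 - 14220*17075/1233 = -11109/41413 - 26978500/137 = -1117262142433/5673581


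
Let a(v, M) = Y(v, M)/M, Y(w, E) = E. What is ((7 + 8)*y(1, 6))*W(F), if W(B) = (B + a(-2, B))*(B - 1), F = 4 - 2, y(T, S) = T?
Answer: 45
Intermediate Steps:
a(v, M) = 1 (a(v, M) = M/M = 1)
F = 2
W(B) = (1 + B)*(-1 + B) (W(B) = (B + 1)*(B - 1) = (1 + B)*(-1 + B))
((7 + 8)*y(1, 6))*W(F) = ((7 + 8)*1)*(-1 + 2²) = (15*1)*(-1 + 4) = 15*3 = 45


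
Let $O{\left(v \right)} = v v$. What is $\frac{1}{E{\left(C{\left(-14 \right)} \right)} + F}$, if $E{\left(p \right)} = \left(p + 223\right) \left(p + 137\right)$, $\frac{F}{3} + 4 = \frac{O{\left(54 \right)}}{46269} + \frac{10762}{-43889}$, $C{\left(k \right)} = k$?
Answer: $\frac{225633349}{5797525580337} \approx 3.8919 \cdot 10^{-5}$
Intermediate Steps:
$O{\left(v \right)} = v^{2}$
$F = - \frac{2830922406}{225633349}$ ($F = -12 + 3 \left(\frac{54^{2}}{46269} + \frac{10762}{-43889}\right) = -12 + 3 \left(2916 \cdot \frac{1}{46269} + 10762 \left(- \frac{1}{43889}\right)\right) = -12 + 3 \left(\frac{324}{5141} - \frac{10762}{43889}\right) = -12 + 3 \left(- \frac{41107406}{225633349}\right) = -12 - \frac{123322218}{225633349} = - \frac{2830922406}{225633349} \approx -12.547$)
$E{\left(p \right)} = \left(137 + p\right) \left(223 + p\right)$ ($E{\left(p \right)} = \left(223 + p\right) \left(137 + p\right) = \left(137 + p\right) \left(223 + p\right)$)
$\frac{1}{E{\left(C{\left(-14 \right)} \right)} + F} = \frac{1}{\left(30551 + \left(-14\right)^{2} + 360 \left(-14\right)\right) - \frac{2830922406}{225633349}} = \frac{1}{\left(30551 + 196 - 5040\right) - \frac{2830922406}{225633349}} = \frac{1}{25707 - \frac{2830922406}{225633349}} = \frac{1}{\frac{5797525580337}{225633349}} = \frac{225633349}{5797525580337}$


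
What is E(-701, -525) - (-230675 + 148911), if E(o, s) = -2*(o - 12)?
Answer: 83190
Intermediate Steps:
E(o, s) = 24 - 2*o (E(o, s) = -2*(-12 + o) = 24 - 2*o)
E(-701, -525) - (-230675 + 148911) = (24 - 2*(-701)) - (-230675 + 148911) = (24 + 1402) - 1*(-81764) = 1426 + 81764 = 83190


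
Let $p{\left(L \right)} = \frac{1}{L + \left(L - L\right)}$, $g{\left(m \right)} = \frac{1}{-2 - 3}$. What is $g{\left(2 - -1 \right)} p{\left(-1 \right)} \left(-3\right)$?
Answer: $- \frac{3}{5} \approx -0.6$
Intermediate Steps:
$g{\left(m \right)} = - \frac{1}{5}$ ($g{\left(m \right)} = \frac{1}{-5} = - \frac{1}{5}$)
$p{\left(L \right)} = \frac{1}{L}$ ($p{\left(L \right)} = \frac{1}{L + 0} = \frac{1}{L}$)
$g{\left(2 - -1 \right)} p{\left(-1 \right)} \left(-3\right) = - \frac{1}{5 \left(-1\right)} \left(-3\right) = \left(- \frac{1}{5}\right) \left(-1\right) \left(-3\right) = \frac{1}{5} \left(-3\right) = - \frac{3}{5}$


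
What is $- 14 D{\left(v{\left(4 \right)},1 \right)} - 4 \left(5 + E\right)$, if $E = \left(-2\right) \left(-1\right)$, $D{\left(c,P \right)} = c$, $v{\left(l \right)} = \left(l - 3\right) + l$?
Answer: $-98$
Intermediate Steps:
$v{\left(l \right)} = -3 + 2 l$ ($v{\left(l \right)} = \left(-3 + l\right) + l = -3 + 2 l$)
$E = 2$
$- 14 D{\left(v{\left(4 \right)},1 \right)} - 4 \left(5 + E\right) = - 14 \left(-3 + 2 \cdot 4\right) - 4 \left(5 + 2\right) = - 14 \left(-3 + 8\right) - 28 = \left(-14\right) 5 - 28 = -70 - 28 = -98$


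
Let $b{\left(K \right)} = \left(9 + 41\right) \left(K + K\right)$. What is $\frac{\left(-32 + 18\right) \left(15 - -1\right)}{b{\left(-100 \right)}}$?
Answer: $\frac{14}{625} \approx 0.0224$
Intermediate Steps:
$b{\left(K \right)} = 100 K$ ($b{\left(K \right)} = 50 \cdot 2 K = 100 K$)
$\frac{\left(-32 + 18\right) \left(15 - -1\right)}{b{\left(-100 \right)}} = \frac{\left(-32 + 18\right) \left(15 - -1\right)}{100 \left(-100\right)} = \frac{\left(-14\right) \left(15 + 1\right)}{-10000} = \left(-14\right) 16 \left(- \frac{1}{10000}\right) = \left(-224\right) \left(- \frac{1}{10000}\right) = \frac{14}{625}$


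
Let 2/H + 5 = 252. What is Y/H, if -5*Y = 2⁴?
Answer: -1976/5 ≈ -395.20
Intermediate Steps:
H = 2/247 (H = 2/(-5 + 252) = 2/247 ≈ 0.0080972)
Y = -16/5 (Y = -⅕*2⁴ = -⅕*16 = -16/5 ≈ -3.2000)
Y/H = -16/(5*2/247) = -16/5*247/2 = -1976/5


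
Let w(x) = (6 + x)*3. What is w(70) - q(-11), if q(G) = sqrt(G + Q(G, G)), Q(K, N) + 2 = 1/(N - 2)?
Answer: 228 - I*sqrt(2210)/13 ≈ 228.0 - 3.6162*I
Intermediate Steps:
Q(K, N) = -2 + 1/(-2 + N) (Q(K, N) = -2 + 1/(N - 2) = -2 + 1/(-2 + N))
q(G) = sqrt(G + (5 - 2*G)/(-2 + G))
w(x) = 18 + 3*x
w(70) - q(-11) = (18 + 3*70) - sqrt((5 + (-11)**2 - 4*(-11))/(-2 - 11)) = (18 + 210) - sqrt((5 + 121 + 44)/(-13)) = 228 - sqrt(-1/13*170) = 228 - sqrt(-170/13) = 228 - I*sqrt(2210)/13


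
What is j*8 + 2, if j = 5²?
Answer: 202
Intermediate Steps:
j = 25
j*8 + 2 = 25*8 + 2 = 200 + 2 = 202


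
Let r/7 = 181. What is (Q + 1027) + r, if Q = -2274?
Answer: 20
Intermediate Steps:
r = 1267 (r = 7*181 = 1267)
(Q + 1027) + r = (-2274 + 1027) + 1267 = -1247 + 1267 = 20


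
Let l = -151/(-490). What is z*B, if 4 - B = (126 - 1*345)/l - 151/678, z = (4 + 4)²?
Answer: 2342031776/51189 ≈ 45753.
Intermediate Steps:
l = 151/490 (l = -151*(-1/490) = 151/490 ≈ 0.30816)
z = 64 (z = 8² = 64)
B = 73188493/102378 (B = 4 - ((126 - 1*345)/(151/490) - 151/678) = 4 - ((126 - 345)*(490/151) - 151*1/678) = 4 - (-219*490/151 - 151/678) = 4 - (-107310/151 - 151/678) = 4 - 1*(-72778981/102378) = 4 + 72778981/102378 = 73188493/102378 ≈ 714.88)
z*B = 64*(73188493/102378) = 2342031776/51189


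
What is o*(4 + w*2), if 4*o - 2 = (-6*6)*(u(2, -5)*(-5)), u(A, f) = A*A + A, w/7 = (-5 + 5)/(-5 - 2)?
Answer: 1082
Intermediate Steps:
w = 0 (w = 7*((-5 + 5)/(-5 - 2)) = 7*(0/(-7)) = 7*(0*(-1/7)) = 7*0 = 0)
u(A, f) = A + A**2 (u(A, f) = A**2 + A = A + A**2)
o = 541/2 (o = 1/2 + ((-6*6)*((2*(1 + 2))*(-5)))/4 = 1/2 + (-36*2*3*(-5))/4 = 1/2 + (-216*(-5))/4 = 1/2 + (-36*(-30))/4 = 1/2 + (1/4)*1080 = 1/2 + 270 = 541/2 ≈ 270.50)
o*(4 + w*2) = 541*(4 + 0*2)/2 = 541*(4 + 0)/2 = (541/2)*4 = 1082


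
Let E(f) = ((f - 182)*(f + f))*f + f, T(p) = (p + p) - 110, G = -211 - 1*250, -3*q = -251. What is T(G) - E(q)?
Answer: 37140467/27 ≈ 1.3756e+6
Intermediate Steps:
q = 251/3 (q = -⅓*(-251) = 251/3 ≈ 83.667)
G = -461 (G = -211 - 250 = -461)
T(p) = -110 + 2*p (T(p) = 2*p - 110 = -110 + 2*p)
E(f) = f + 2*f²*(-182 + f) (E(f) = ((-182 + f)*(2*f))*f + f = (2*f*(-182 + f))*f + f = 2*f²*(-182 + f) + f = f + 2*f²*(-182 + f))
T(G) - E(q) = (-110 + 2*(-461)) - 251*(1 - 364*251/3 + 2*(251/3)²)/3 = (-110 - 922) - 251*(1 - 91364/3 + 2*(63001/9))/3 = -1032 - 251*(1 - 91364/3 + 126002/9)/3 = -1032 - 251*(-148081)/(3*9) = -1032 - 1*(-37168331/27) = -1032 + 37168331/27 = 37140467/27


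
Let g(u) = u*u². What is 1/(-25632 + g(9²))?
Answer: 1/505809 ≈ 1.9770e-6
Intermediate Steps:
g(u) = u³
1/(-25632 + g(9²)) = 1/(-25632 + (9²)³) = 1/(-25632 + 81³) = 1/(-25632 + 531441) = 1/505809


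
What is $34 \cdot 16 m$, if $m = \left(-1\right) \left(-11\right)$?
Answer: $5984$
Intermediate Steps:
$m = 11$
$34 \cdot 16 m = 34 \cdot 16 \cdot 11 = 544 \cdot 11 = 5984$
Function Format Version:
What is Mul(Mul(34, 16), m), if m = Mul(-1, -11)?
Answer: 5984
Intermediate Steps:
m = 11
Mul(Mul(34, 16), m) = Mul(Mul(34, 16), 11) = Mul(544, 11) = 5984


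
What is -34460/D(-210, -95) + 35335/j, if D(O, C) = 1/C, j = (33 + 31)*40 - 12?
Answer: 8341422935/2548 ≈ 3.2737e+6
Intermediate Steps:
j = 2548 (j = 64*40 - 12 = 2560 - 12 = 2548)
-34460/D(-210, -95) + 35335/j = -34460/(1/(-95)) + 35335/2548 = -34460/(-1/95) + 35335*(1/2548) = -34460*(-95) + 35335/2548 = 3273700 + 35335/2548 = 8341422935/2548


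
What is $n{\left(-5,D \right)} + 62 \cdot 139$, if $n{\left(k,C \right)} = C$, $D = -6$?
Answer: $8612$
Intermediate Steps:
$n{\left(-5,D \right)} + 62 \cdot 139 = -6 + 62 \cdot 139 = -6 + 8618 = 8612$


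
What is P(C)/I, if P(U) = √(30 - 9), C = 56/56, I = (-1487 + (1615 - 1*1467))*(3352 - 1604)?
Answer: -√21/2340572 ≈ -1.9579e-6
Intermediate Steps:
I = -2340572 (I = (-1487 + (1615 - 1467))*1748 = (-1487 + 148)*1748 = -1339*1748 = -2340572)
C = 1 (C = 56*(1/56) = 1)
P(U) = √21
P(C)/I = √21/(-2340572) = √21*(-1/2340572) = -√21/2340572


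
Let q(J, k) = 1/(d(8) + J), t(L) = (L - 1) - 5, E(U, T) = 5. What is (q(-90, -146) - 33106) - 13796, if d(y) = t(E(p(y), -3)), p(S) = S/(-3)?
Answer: -4268083/91 ≈ -46902.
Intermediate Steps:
p(S) = -S/3 (p(S) = S*(-⅓) = -S/3)
t(L) = -6 + L (t(L) = (-1 + L) - 5 = -6 + L)
d(y) = -1 (d(y) = -6 + 5 = -1)
q(J, k) = 1/(-1 + J)
(q(-90, -146) - 33106) - 13796 = (1/(-1 - 90) - 33106) - 13796 = (1/(-91) - 33106) - 13796 = (-1/91 - 33106) - 13796 = -3012647/91 - 13796 = -4268083/91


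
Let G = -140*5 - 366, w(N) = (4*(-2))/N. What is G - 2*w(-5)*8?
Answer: -5458/5 ≈ -1091.6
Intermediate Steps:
w(N) = -8/N
G = -1066 (G = -700 - 366 = -1066)
G - 2*w(-5)*8 = -1066 - (-16)/(-5)*8 = -1066 - (-16)*(-1)/5*8 = -1066 - 2*8/5*8 = -1066 - 16/5*8 = -1066 - 128/5 = -5458/5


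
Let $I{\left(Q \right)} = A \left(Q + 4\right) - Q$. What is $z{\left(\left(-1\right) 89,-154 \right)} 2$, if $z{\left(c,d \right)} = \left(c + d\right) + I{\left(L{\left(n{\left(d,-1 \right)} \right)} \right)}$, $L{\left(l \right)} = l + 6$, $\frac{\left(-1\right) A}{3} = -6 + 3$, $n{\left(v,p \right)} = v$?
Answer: $-2782$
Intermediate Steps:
$A = 9$ ($A = - 3 \left(-6 + 3\right) = \left(-3\right) \left(-3\right) = 9$)
$L{\left(l \right)} = 6 + l$
$I{\left(Q \right)} = 36 + 8 Q$ ($I{\left(Q \right)} = 9 \left(Q + 4\right) - Q = 9 \left(4 + Q\right) - Q = \left(36 + 9 Q\right) - Q = 36 + 8 Q$)
$z{\left(c,d \right)} = 84 + c + 9 d$ ($z{\left(c,d \right)} = \left(c + d\right) + \left(36 + 8 \left(6 + d\right)\right) = \left(c + d\right) + \left(36 + \left(48 + 8 d\right)\right) = \left(c + d\right) + \left(84 + 8 d\right) = 84 + c + 9 d$)
$z{\left(\left(-1\right) 89,-154 \right)} 2 = \left(84 - 89 + 9 \left(-154\right)\right) 2 = \left(84 - 89 - 1386\right) 2 = \left(-1391\right) 2 = -2782$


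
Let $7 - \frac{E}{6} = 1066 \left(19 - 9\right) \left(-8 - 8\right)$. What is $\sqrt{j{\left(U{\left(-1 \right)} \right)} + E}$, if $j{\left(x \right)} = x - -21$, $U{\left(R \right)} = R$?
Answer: $\sqrt{1023422} \approx 1011.6$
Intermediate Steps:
$j{\left(x \right)} = 21 + x$ ($j{\left(x \right)} = x + 21 = 21 + x$)
$E = 1023402$ ($E = 42 - 6 \cdot 1066 \left(19 - 9\right) \left(-8 - 8\right) = 42 - 6 \cdot 1066 \cdot 10 \left(-16\right) = 42 - 6 \cdot 1066 \left(-160\right) = 42 - -1023360 = 42 + 1023360 = 1023402$)
$\sqrt{j{\left(U{\left(-1 \right)} \right)} + E} = \sqrt{\left(21 - 1\right) + 1023402} = \sqrt{20 + 1023402} = \sqrt{1023422}$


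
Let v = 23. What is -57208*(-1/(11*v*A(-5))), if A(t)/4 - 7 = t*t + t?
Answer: 14302/6831 ≈ 2.0937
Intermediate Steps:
A(t) = 28 + 4*t + 4*t² (A(t) = 28 + 4*(t*t + t) = 28 + 4*(t² + t) = 28 + 4*(t + t²) = 28 + (4*t + 4*t²) = 28 + 4*t + 4*t²)
-57208*(-1/(11*v*A(-5))) = -57208*(-1/(253*(28 + 4*(-5) + 4*(-5)²))) = -57208*(-1/(253*(28 - 20 + 4*25))) = -57208*(-1/(253*(28 - 20 + 100))) = -57208/((-253*108)) = -57208/(-27324) = -57208*(-1/27324) = 14302/6831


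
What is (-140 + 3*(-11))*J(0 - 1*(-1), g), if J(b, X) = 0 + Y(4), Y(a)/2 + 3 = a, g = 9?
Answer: -346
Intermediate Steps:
Y(a) = -6 + 2*a
J(b, X) = 2 (J(b, X) = 0 + (-6 + 2*4) = 0 + (-6 + 8) = 0 + 2 = 2)
(-140 + 3*(-11))*J(0 - 1*(-1), g) = (-140 + 3*(-11))*2 = (-140 - 33)*2 = -173*2 = -346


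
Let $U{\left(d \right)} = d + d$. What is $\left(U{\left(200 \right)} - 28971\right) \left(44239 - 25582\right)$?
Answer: $-533049147$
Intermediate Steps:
$U{\left(d \right)} = 2 d$
$\left(U{\left(200 \right)} - 28971\right) \left(44239 - 25582\right) = \left(2 \cdot 200 - 28971\right) \left(44239 - 25582\right) = \left(400 - 28971\right) 18657 = \left(-28571\right) 18657 = -533049147$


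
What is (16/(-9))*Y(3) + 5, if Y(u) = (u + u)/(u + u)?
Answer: 29/9 ≈ 3.2222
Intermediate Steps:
Y(u) = 1 (Y(u) = (2*u)/((2*u)) = (2*u)*(1/(2*u)) = 1)
(16/(-9))*Y(3) + 5 = (16/(-9))*1 + 5 = (16*(-1/9))*1 + 5 = -16/9*1 + 5 = -16/9 + 5 = 29/9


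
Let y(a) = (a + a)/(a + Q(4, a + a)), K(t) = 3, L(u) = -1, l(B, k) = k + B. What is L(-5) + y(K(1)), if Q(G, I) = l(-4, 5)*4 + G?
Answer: -5/11 ≈ -0.45455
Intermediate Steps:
l(B, k) = B + k
Q(G, I) = 4 + G (Q(G, I) = (-4 + 5)*4 + G = 1*4 + G = 4 + G)
y(a) = 2*a/(8 + a) (y(a) = (a + a)/(a + (4 + 4)) = (2*a)/(a + 8) = (2*a)/(8 + a) = 2*a/(8 + a))
L(-5) + y(K(1)) = -1 + 2*3/(8 + 3) = -1 + 2*3/11 = -1 + 2*3*(1/11) = -1 + 6/11 = -5/11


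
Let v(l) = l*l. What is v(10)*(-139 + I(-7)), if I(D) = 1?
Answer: -13800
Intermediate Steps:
v(l) = l**2
v(10)*(-139 + I(-7)) = 10**2*(-139 + 1) = 100*(-138) = -13800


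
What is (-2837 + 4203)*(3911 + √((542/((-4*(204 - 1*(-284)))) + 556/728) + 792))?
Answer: 5342426 + 683*√390709594093/11102 ≈ 5.3809e+6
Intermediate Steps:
(-2837 + 4203)*(3911 + √((542/((-4*(204 - 1*(-284)))) + 556/728) + 792)) = 1366*(3911 + √((542/((-4*(204 + 284))) + 556*(1/728)) + 792)) = 1366*(3911 + √((542/((-4*488)) + 139/182) + 792)) = 1366*(3911 + √((542/(-1952) + 139/182) + 792)) = 1366*(3911 + √((542*(-1/1952) + 139/182) + 792)) = 1366*(3911 + √((-271/976 + 139/182) + 792)) = 1366*(3911 + √(43171/88816 + 792)) = 1366*(3911 + √(70385443/88816)) = 1366*(3911 + √390709594093/22204) = 5342426 + 683*√390709594093/11102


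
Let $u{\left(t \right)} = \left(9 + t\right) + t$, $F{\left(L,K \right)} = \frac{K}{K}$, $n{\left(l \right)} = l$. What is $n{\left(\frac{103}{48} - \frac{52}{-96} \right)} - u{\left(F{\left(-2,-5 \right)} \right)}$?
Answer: $- \frac{133}{16} \approx -8.3125$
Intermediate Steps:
$F{\left(L,K \right)} = 1$
$u{\left(t \right)} = 9 + 2 t$
$n{\left(\frac{103}{48} - \frac{52}{-96} \right)} - u{\left(F{\left(-2,-5 \right)} \right)} = \left(\frac{103}{48} - \frac{52}{-96}\right) - \left(9 + 2 \cdot 1\right) = \left(103 \cdot \frac{1}{48} - - \frac{13}{24}\right) - \left(9 + 2\right) = \left(\frac{103}{48} + \frac{13}{24}\right) - 11 = \frac{43}{16} - 11 = - \frac{133}{16}$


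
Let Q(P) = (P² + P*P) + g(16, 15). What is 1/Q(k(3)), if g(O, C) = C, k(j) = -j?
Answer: 1/33 ≈ 0.030303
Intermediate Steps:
Q(P) = 15 + 2*P² (Q(P) = (P² + P*P) + 15 = (P² + P²) + 15 = 2*P² + 15 = 15 + 2*P²)
1/Q(k(3)) = 1/(15 + 2*(-1*3)²) = 1/(15 + 2*(-3)²) = 1/(15 + 2*9) = 1/(15 + 18) = 1/33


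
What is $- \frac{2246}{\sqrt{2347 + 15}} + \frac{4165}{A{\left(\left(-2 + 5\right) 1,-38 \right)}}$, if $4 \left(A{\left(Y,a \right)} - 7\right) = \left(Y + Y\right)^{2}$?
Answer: $\frac{4165}{16} - \frac{1123 \sqrt{2362}}{1181} \approx 214.1$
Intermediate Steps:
$A{\left(Y,a \right)} = 7 + Y^{2}$ ($A{\left(Y,a \right)} = 7 + \frac{\left(Y + Y\right)^{2}}{4} = 7 + \frac{\left(2 Y\right)^{2}}{4} = 7 + \frac{4 Y^{2}}{4} = 7 + Y^{2}$)
$- \frac{2246}{\sqrt{2347 + 15}} + \frac{4165}{A{\left(\left(-2 + 5\right) 1,-38 \right)}} = - \frac{2246}{\sqrt{2347 + 15}} + \frac{4165}{7 + \left(\left(-2 + 5\right) 1\right)^{2}} = - \frac{2246}{\sqrt{2362}} + \frac{4165}{7 + \left(3 \cdot 1\right)^{2}} = - 2246 \frac{\sqrt{2362}}{2362} + \frac{4165}{7 + 3^{2}} = - \frac{1123 \sqrt{2362}}{1181} + \frac{4165}{7 + 9} = - \frac{1123 \sqrt{2362}}{1181} + \frac{4165}{16} = \frac{4165}{16} - \frac{1123 \sqrt{2362}}{1181}$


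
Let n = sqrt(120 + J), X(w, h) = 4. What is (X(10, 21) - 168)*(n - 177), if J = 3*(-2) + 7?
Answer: 27224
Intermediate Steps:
J = 1 (J = -6 + 7 = 1)
n = 11 (n = sqrt(120 + 1) = sqrt(121) = 11)
(X(10, 21) - 168)*(n - 177) = (4 - 168)*(11 - 177) = -164*(-166) = 27224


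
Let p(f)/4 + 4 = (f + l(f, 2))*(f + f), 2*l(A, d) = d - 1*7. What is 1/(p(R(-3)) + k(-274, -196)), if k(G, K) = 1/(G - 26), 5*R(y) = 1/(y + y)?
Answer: -180/2759 ≈ -0.065241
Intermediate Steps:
l(A, d) = -7/2 + d/2 (l(A, d) = (d - 1*7)/2 = (d - 7)/2 = (-7 + d)/2 = -7/2 + d/2)
R(y) = 1/(10*y) (R(y) = 1/(5*(y + y)) = 1/(5*((2*y))) = (1/(2*y))/5 = 1/(10*y))
k(G, K) = 1/(-26 + G)
p(f) = -16 + 8*f*(-5/2 + f) (p(f) = -16 + 4*((f + (-7/2 + (½)*2))*(f + f)) = -16 + 4*((f + (-7/2 + 1))*(2*f)) = -16 + 4*((f - 5/2)*(2*f)) = -16 + 4*((-5/2 + f)*(2*f)) = -16 + 4*(2*f*(-5/2 + f)) = -16 + 8*f*(-5/2 + f))
1/(p(R(-3)) + k(-274, -196)) = 1/((-16 - 2/(-3) + 8*((⅒)/(-3))²) + 1/(-26 - 274)) = 1/((-16 - 2*(-1)/3 + 8*((⅒)*(-⅓))²) + 1/(-300)) = 1/((-16 - 20*(-1/30) + 8*(-1/30)²) - 1/300) = 1/((-16 + ⅔ + 8*(1/900)) - 1/300) = 1/((-16 + ⅔ + 2/225) - 1/300) = 1/(-3448/225 - 1/300) = 1/(-2759/180) = -180/2759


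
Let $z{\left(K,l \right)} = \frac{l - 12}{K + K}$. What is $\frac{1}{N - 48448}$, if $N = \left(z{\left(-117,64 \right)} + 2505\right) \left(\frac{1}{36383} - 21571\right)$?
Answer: $- \frac{327447}{17708009383012} \approx -1.8491 \cdot 10^{-8}$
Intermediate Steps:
$z{\left(K,l \right)} = \frac{-12 + l}{2 K}$
$N = - \frac{17692145230756}{327447}$ ($N = \left(\frac{-12 + 64}{2 \left(-117\right)} + 2505\right) \left(\frac{1}{36383} - 21571\right) = \left(\frac{1}{2} \left(- \frac{1}{117}\right) 52 + 2505\right) \left(\frac{1}{36383} - 21571\right) = \left(- \frac{2}{9} + 2505\right) \left(- \frac{784817692}{36383}\right) = \frac{22543}{9} \left(- \frac{784817692}{36383}\right) = - \frac{17692145230756}{327447} \approx -5.4031 \cdot 10^{7}$)
$\frac{1}{N - 48448} = \frac{1}{- \frac{17692145230756}{327447} - 48448} = \frac{1}{- \frac{17708009383012}{327447}} = - \frac{327447}{17708009383012}$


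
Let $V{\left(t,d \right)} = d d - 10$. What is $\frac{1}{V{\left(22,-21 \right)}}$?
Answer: $\frac{1}{431} \approx 0.0023202$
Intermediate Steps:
$V{\left(t,d \right)} = -10 + d^{2}$ ($V{\left(t,d \right)} = d^{2} - 10 = -10 + d^{2}$)
$\frac{1}{V{\left(22,-21 \right)}} = \frac{1}{-10 + \left(-21\right)^{2}} = \frac{1}{-10 + 441} = \frac{1}{431}$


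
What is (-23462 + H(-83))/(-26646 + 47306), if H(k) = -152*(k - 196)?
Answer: 9473/10330 ≈ 0.91704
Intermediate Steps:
H(k) = 29792 - 152*k (H(k) = -152*(-196 + k) = 29792 - 152*k)
(-23462 + H(-83))/(-26646 + 47306) = (-23462 + (29792 - 152*(-83)))/(-26646 + 47306) = (-23462 + (29792 + 12616))/20660 = (-23462 + 42408)*(1/20660) = 18946*(1/20660) = 9473/10330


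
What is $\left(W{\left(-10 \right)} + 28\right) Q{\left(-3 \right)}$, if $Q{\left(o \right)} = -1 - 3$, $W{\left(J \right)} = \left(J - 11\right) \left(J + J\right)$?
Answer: $-1792$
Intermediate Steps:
$W{\left(J \right)} = 2 J \left(-11 + J\right)$ ($W{\left(J \right)} = \left(-11 + J\right) 2 J = 2 J \left(-11 + J\right)$)
$Q{\left(o \right)} = -4$
$\left(W{\left(-10 \right)} + 28\right) Q{\left(-3 \right)} = \left(2 \left(-10\right) \left(-11 - 10\right) + 28\right) \left(-4\right) = \left(2 \left(-10\right) \left(-21\right) + 28\right) \left(-4\right) = \left(420 + 28\right) \left(-4\right) = 448 \left(-4\right) = -1792$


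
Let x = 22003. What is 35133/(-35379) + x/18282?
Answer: 15126959/71866542 ≈ 0.21049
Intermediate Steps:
35133/(-35379) + x/18282 = 35133/(-35379) + 22003/18282 = 35133*(-1/35379) + 22003*(1/18282) = -11711/11793 + 22003/18282 = 15126959/71866542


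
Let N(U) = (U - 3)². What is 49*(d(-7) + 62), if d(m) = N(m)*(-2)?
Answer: -6762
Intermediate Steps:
N(U) = (-3 + U)²
d(m) = -2*(-3 + m)² (d(m) = (-3 + m)²*(-2) = -2*(-3 + m)²)
49*(d(-7) + 62) = 49*(-2*(-3 - 7)² + 62) = 49*(-2*(-10)² + 62) = 49*(-2*100 + 62) = 49*(-200 + 62) = 49*(-138) = -6762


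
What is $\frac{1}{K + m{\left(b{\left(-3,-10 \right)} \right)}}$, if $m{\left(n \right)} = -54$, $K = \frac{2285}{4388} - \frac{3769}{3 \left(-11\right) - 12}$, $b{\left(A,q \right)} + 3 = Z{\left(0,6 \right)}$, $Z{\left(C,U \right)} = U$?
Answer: $\frac{197460}{5978357} \approx 0.033029$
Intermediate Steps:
$b{\left(A,q \right)} = 3$ ($b{\left(A,q \right)} = -3 + 6 = 3$)
$K = \frac{16641197}{197460}$ ($K = 2285 \cdot \frac{1}{4388} - \frac{3769}{-33 - 12} = \frac{2285}{4388} - \frac{3769}{-45} = \frac{2285}{4388} - - \frac{3769}{45} = \frac{2285}{4388} + \frac{3769}{45} = \frac{16641197}{197460} \approx 84.276$)
$\frac{1}{K + m{\left(b{\left(-3,-10 \right)} \right)}} = \frac{1}{\frac{16641197}{197460} - 54} = \frac{1}{\frac{5978357}{197460}} = \frac{197460}{5978357}$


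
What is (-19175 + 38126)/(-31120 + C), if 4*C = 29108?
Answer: -18951/23843 ≈ -0.79482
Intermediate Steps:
C = 7277 (C = (¼)*29108 = 7277)
(-19175 + 38126)/(-31120 + C) = (-19175 + 38126)/(-31120 + 7277) = 18951/(-23843) = 18951*(-1/23843) = -18951/23843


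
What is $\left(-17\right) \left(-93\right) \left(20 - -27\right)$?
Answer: $74307$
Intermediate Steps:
$\left(-17\right) \left(-93\right) \left(20 - -27\right) = 1581 \left(20 + 27\right) = 1581 \cdot 47 = 74307$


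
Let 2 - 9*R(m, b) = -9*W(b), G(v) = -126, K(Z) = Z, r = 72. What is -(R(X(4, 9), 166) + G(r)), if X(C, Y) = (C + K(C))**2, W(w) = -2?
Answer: 1150/9 ≈ 127.78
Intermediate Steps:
X(C, Y) = 4*C**2 (X(C, Y) = (C + C)**2 = (2*C)**2 = 4*C**2)
R(m, b) = -16/9 (R(m, b) = 2/9 - (-1)*(-2) = 2/9 - 1/9*18 = 2/9 - 2 = -16/9)
-(R(X(4, 9), 166) + G(r)) = -(-16/9 - 126) = -1*(-1150/9) = 1150/9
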